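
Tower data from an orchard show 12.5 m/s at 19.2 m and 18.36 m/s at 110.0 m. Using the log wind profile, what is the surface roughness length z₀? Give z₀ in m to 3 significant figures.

Log law: V(z) ∝ ln(z/z₀). With r = V₁/V₂ = 12.5/18.36 = 0.68083,
r · ln(z₂/z₀) = ln(z₁/z₀) ⇒ ln z₀ = (ln z₁ − r·ln z₂)/(1 − r)
ln z₀ = (2.95491 − 0.68083×4.70048) / 0.31917 = -0.7686
z₀ = exp(-0.7686) = 0.4637 m

z₀ ≈ 0.464 m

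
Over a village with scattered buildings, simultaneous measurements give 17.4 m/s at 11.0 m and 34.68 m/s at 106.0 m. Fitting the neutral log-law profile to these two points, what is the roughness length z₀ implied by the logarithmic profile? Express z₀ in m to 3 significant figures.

z₀ ≈ 1.12 m

Log law: V(z) ∝ ln(z/z₀). With r = V₁/V₂ = 17.4/34.68 = 0.50173,
r · ln(z₂/z₀) = ln(z₁/z₀) ⇒ ln z₀ = (ln z₁ − r·ln z₂)/(1 − r)
ln z₀ = (2.39790 − 0.50173×4.66344) / 0.49827 = 0.1166
z₀ = exp(0.1166) = 1.124 m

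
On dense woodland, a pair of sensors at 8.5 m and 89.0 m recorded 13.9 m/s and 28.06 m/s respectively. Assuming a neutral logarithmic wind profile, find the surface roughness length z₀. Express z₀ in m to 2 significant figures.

z₀ ≈ 0.85 m

Log law: V(z) ∝ ln(z/z₀). With r = V₁/V₂ = 13.9/28.06 = 0.49537,
r · ln(z₂/z₀) = ln(z₁/z₀) ⇒ ln z₀ = (ln z₁ − r·ln z₂)/(1 − r)
ln z₀ = (2.14007 − 0.49537×4.48864) / 0.50463 = -0.1654
z₀ = exp(-0.1654) = 0.8476 m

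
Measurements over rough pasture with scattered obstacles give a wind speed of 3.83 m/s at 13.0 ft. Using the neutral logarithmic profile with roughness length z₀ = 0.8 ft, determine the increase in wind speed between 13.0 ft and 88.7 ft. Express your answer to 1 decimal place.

2.6 m/s

Log law: V₂ = V₁ · ln(z₂/z₀)/ln(z₁/z₀) = 3.83 × 4.7084/2.7881 = 6.4679 m/s
ΔV = 6.4679 − 3.83 = 2.6379 m/s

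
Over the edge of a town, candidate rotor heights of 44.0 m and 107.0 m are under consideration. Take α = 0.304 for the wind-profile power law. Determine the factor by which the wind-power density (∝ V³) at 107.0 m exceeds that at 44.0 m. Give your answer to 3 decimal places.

Speed ratio: V_B/V_A = (z_B/z_A)^α = (107.0/44.0)^0.304 = (2.4318)^0.304 = 1.31016
Power-density ratio: P_B/P_A = (V_B/V_A)³ = (1.31016)³ = 2.24889

2.249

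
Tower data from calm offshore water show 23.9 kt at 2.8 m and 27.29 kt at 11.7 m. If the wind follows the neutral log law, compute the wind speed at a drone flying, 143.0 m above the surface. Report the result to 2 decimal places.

Log law: V ∝ ln(z/z₀). From the pair, with r = V₁/V₂ = 0.87578,
ln z₀ = (ln z₁ − r·ln z₂)/(1 − r) = (1.0296 − 0.87578×2.4596)/0.12422 = -9.0519 → z₀ = 0.0001172 m
V₃ = V₁ · ln(z₃/z₀)/ln(z₁/z₀) = 23.9 × 14.0147/10.0815 = 33.2244 kt

33.22 kt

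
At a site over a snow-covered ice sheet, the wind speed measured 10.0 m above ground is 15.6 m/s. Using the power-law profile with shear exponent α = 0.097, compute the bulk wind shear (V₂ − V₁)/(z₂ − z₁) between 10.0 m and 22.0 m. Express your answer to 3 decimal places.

Power law: V₂ = V₁ · (z₂/z₁)^α = 15.6 × (2.2000)^0.097 = 16.8399 m/s
ΔV/Δz = (16.8399 − 15.6)/(22.0 − 10.0) = 1.2399/12.0000 = 0.10333 m/s/m

0.103 m/s/m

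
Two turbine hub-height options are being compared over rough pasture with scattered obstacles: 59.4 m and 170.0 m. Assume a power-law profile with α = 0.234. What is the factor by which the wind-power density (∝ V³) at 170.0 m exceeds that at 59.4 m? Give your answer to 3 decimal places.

Speed ratio: V_B/V_A = (z_B/z_A)^α = (170.0/59.4)^0.234 = (2.8620)^0.234 = 1.27897
Power-density ratio: P_B/P_A = (V_B/V_A)³ = (1.27897)³ = 2.09207

2.092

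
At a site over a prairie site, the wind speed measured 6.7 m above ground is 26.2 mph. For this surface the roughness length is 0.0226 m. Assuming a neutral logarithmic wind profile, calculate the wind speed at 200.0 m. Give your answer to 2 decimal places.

41.83 mph

Log law: V(z) ∝ ln(z/z₀), so V₂/V₁ = ln(z₂/z₀) / ln(z₁/z₀).
ln(200.0/0.0226) = 9.0881, ln(6.7/0.0226) = 5.6919
V₂ = 26.2 × 9.0881/5.6919 = 26.2 × 1.5967 = 41.8328 mph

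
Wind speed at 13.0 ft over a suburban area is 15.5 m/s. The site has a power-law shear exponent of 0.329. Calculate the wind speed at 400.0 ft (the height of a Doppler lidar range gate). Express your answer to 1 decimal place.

Power-law profile: V₂ = V₁ · (z₂/z₁)^α
V₂ = 15.5 × (400.0/13.0)^0.329 = 15.5 × (30.7692)^0.329
    = 15.5 × 3.0874 = 47.8544 m/s

47.9 m/s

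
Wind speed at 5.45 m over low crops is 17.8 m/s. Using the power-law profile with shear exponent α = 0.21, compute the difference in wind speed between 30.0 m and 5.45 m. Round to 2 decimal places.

7.67 m/s

Power law: V₂ = V₁ · (z₂/z₁)^α = 17.8 × (5.5046)^0.21 = 25.4667 m/s
ΔV = 25.4667 − 17.8 = 7.6667 m/s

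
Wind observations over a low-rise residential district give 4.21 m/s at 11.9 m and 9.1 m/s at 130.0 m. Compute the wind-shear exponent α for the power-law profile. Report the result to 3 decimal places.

α ≈ 0.322

Power law: V₂/V₁ = (z₂/z₁)^α ⇒ α = ln(V₂/V₁) / ln(z₂/z₁)
α = ln(9.1/4.21) / ln(130.0/11.9) = ln(2.1615) / ln(10.9244)
  = 0.77081 / 2.39100 = 0.32238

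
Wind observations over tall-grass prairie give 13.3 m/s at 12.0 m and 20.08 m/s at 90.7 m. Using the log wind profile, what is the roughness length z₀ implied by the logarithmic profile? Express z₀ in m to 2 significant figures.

z₀ ≈ 0.23 m

Log law: V(z) ∝ ln(z/z₀). With r = V₁/V₂ = 13.3/20.08 = 0.66235,
r · ln(z₂/z₀) = ln(z₁/z₀) ⇒ ln z₀ = (ln z₁ − r·ln z₂)/(1 − r)
ln z₀ = (2.48491 − 0.66235×4.50756) / 0.33765 = -1.4828
z₀ = exp(-1.4828) = 0.2270 m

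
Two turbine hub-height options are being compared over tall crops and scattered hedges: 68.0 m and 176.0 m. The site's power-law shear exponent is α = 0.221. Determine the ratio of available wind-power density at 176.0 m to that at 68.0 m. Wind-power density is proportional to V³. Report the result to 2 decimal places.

1.88

Speed ratio: V_B/V_A = (z_B/z_A)^α = (176.0/68.0)^0.221 = (2.5882)^0.221 = 1.23388
Power-density ratio: P_B/P_A = (V_B/V_A)³ = (1.23388)³ = 1.87854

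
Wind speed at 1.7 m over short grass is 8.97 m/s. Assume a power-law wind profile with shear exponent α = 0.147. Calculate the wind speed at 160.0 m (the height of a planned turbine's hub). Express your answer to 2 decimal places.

Power-law profile: V₂ = V₁ · (z₂/z₁)^α
V₂ = 8.97 × (160.0/1.7)^0.147 = 8.97 × (94.1176)^0.147
    = 8.97 × 1.9504 = 17.4953 m/s

17.50 m/s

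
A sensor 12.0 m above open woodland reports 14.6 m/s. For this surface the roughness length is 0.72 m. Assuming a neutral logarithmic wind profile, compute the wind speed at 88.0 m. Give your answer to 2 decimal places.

Log law: V(z) ∝ ln(z/z₀), so V₂/V₁ = ln(z₂/z₀) / ln(z₁/z₀).
ln(88.0/0.72) = 4.8058, ln(12.0/0.72) = 2.8134
V₂ = 14.6 × 4.8058/2.8134 = 14.6 × 1.7082 = 24.9396 m/s

24.94 m/s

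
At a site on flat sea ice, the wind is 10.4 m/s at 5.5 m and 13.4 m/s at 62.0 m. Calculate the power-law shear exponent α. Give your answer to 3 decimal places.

α ≈ 0.105

Power law: V₂/V₁ = (z₂/z₁)^α ⇒ α = ln(V₂/V₁) / ln(z₂/z₁)
α = ln(13.4/10.4) / ln(62.0/5.5) = ln(1.2885) / ln(11.2727)
  = 0.25345 / 2.42239 = 0.10463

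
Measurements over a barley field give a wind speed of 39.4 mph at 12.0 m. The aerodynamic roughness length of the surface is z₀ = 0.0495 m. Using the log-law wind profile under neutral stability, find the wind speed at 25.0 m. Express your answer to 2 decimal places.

Log law: V(z) ∝ ln(z/z₀), so V₂/V₁ = ln(z₂/z₀) / ln(z₁/z₀).
ln(25.0/0.0495) = 6.2247, ln(12.0/0.0495) = 5.4907
V₂ = 39.4 × 6.2247/5.4907 = 39.4 × 1.1337 = 44.6668 mph

44.67 mph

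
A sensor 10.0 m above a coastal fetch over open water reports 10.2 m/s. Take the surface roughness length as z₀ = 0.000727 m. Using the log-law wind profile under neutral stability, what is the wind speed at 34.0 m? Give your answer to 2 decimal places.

11.51 m/s

Log law: V(z) ∝ ln(z/z₀), so V₂/V₁ = ln(z₂/z₀) / ln(z₁/z₀).
ln(34.0/0.000727) = 10.7529, ln(10.0/0.000727) = 9.5292
V₂ = 10.2 × 10.7529/9.5292 = 10.2 × 1.1284 = 11.5099 m/s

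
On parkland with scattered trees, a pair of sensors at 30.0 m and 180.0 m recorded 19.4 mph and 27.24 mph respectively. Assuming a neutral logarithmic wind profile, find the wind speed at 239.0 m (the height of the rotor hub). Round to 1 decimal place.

Log law: V ∝ ln(z/z₀). From the pair, with r = V₁/V₂ = 0.71219,
ln z₀ = (ln z₁ − r·ln z₂)/(1 − r) = (3.4012 − 0.71219×5.1930)/0.28781 = -1.0325 → z₀ = 0.3561 m
V₃ = V₁ · ln(z₃/z₀)/ln(z₁/z₀) = 19.4 × 6.5090/4.4337 = 28.4805 mph

28.5 mph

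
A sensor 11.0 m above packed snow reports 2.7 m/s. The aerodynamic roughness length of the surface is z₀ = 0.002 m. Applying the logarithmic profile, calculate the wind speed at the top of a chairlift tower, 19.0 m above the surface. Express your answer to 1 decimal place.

2.9 m/s

Log law: V(z) ∝ ln(z/z₀), so V₂/V₁ = ln(z₂/z₀) / ln(z₁/z₀).
ln(19.0/0.002) = 9.1590, ln(11.0/0.002) = 8.6125
V₂ = 2.7 × 9.1590/8.6125 = 2.7 × 1.0635 = 2.8713 m/s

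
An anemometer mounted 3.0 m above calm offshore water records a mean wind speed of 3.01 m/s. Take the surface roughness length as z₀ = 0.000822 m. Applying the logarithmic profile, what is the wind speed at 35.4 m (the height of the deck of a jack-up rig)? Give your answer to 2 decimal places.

3.92 m/s

Log law: V(z) ∝ ln(z/z₀), so V₂/V₁ = ln(z₂/z₀) / ln(z₁/z₀).
ln(35.4/0.000822) = 10.6705, ln(3.0/0.000822) = 8.2024
V₂ = 3.01 × 10.6705/8.2024 = 3.01 × 1.3009 = 3.9157 m/s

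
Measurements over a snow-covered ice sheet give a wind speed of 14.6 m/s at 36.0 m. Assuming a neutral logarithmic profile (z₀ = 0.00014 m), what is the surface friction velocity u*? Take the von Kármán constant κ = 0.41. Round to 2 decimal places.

Log law: V(z) = (u*/κ) · ln(z/z₀) ⇒ u* = κ · V / ln(z/z₀)
u* = 0.41 × 14.6 / ln(36.0/0.00014) = 0.41 × 14.6 / 12.4574
   = 5.9860 / 12.4574 = 0.4805 m/s

u* ≈ 0.48 m/s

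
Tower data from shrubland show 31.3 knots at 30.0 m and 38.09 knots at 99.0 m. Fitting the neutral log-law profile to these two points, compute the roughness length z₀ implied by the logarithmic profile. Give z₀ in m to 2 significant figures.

z₀ ≈ 0.12 m

Log law: V(z) ∝ ln(z/z₀). With r = V₁/V₂ = 31.3/38.09 = 0.82174,
r · ln(z₂/z₀) = ln(z₁/z₀) ⇒ ln z₀ = (ln z₁ − r·ln z₂)/(1 − r)
ln z₀ = (3.40120 − 0.82174×4.59512) / 0.17826 = -2.1025
z₀ = exp(-2.1025) = 0.1222 m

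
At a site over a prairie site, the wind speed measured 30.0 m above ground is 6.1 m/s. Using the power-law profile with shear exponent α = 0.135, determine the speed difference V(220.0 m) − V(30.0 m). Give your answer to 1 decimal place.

1.9 m/s

Power law: V₂ = V₁ · (z₂/z₁)^α = 6.1 × (7.3333)^0.135 = 7.9826 m/s
ΔV = 7.9826 − 6.1 = 1.8826 m/s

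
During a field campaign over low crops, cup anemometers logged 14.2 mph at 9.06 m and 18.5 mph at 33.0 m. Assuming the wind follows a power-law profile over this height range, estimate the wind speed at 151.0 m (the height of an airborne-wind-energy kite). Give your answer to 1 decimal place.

25.3 mph

First find α: α = ln(V₂/V₁)/ln(z₂/z₁) = ln(18.5/14.2)/ln(33.0/9.06) = 0.26453/1.29264 = 0.2046
Extrapolate from 33.0 m to 151.0 m: V₃ = 18.5 × (151.0/33.0)^0.2046 = 18.5 × 1.3651 = 25.2540 mph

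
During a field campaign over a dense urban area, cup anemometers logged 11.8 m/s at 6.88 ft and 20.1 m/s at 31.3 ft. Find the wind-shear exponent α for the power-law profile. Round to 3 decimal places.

α ≈ 0.352

Power law: V₂/V₁ = (z₂/z₁)^α ⇒ α = ln(V₂/V₁) / ln(z₂/z₁)
α = ln(20.1/11.8) / ln(31.3/6.88) = ln(1.7034) / ln(4.5494)
  = 0.53262 / 1.51500 = 0.35156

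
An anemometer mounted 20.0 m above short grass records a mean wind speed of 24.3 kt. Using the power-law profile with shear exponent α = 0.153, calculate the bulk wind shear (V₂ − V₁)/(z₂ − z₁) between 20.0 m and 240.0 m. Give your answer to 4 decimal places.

0.0511 kt/m

Power law: V₂ = V₁ · (z₂/z₁)^α = 24.3 × (12.0000)^0.153 = 35.5403 kt
ΔV/Δz = (35.5403 − 24.3)/(240.0 − 20.0) = 11.2403/220.0000 = 0.05109 kt/m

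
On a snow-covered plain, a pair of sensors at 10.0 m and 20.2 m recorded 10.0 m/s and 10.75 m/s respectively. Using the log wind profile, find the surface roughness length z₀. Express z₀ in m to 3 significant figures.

z₀ ≈ 0.000848 m

Log law: V(z) ∝ ln(z/z₀). With r = V₁/V₂ = 10.0/10.75 = 0.93023,
r · ln(z₂/z₀) = ln(z₁/z₀) ⇒ ln z₀ = (ln z₁ − r·ln z₂)/(1 − r)
ln z₀ = (2.30259 − 0.93023×3.00568) / 0.06977 = -7.0720
z₀ = exp(-7.0720) = 0.0008485 m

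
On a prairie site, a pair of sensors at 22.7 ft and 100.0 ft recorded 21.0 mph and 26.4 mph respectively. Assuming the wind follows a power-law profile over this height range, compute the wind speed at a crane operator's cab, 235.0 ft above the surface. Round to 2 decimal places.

30.12 mph

First find α: α = ln(V₂/V₁)/ln(z₂/z₁) = ln(26.4/21.0)/ln(100.0/22.7) = 0.22884/1.48281 = 0.1543
Extrapolate from 100.0 ft to 235.0 ft: V₃ = 26.4 × (235.0/100.0)^0.1543 = 26.4 × 1.1410 = 30.1211 mph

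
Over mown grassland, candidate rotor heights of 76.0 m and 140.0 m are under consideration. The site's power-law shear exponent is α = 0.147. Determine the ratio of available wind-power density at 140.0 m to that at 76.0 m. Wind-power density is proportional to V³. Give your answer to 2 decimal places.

1.31

Speed ratio: V_B/V_A = (z_B/z_A)^α = (140.0/76.0)^0.147 = (1.8421)^0.147 = 1.09396
Power-density ratio: P_B/P_A = (V_B/V_A)³ = (1.09396)³ = 1.30919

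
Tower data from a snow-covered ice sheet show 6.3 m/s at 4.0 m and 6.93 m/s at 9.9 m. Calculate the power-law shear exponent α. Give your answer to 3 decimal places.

α ≈ 0.105

Power law: V₂/V₁ = (z₂/z₁)^α ⇒ α = ln(V₂/V₁) / ln(z₂/z₁)
α = ln(6.93/6.3) / ln(9.9/4.0) = ln(1.1000) / ln(2.4750)
  = 0.09531 / 0.90624 = 0.10517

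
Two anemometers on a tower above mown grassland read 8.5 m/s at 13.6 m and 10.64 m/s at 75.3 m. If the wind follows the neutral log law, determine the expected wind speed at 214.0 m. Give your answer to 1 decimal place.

11.9 m/s

Log law: V ∝ ln(z/z₀). From the pair, with r = V₁/V₂ = 0.79887,
ln z₀ = (ln z₁ − r·ln z₂)/(1 − r) = (2.6101 − 0.79887×4.3215)/0.20113 = -4.1876 → z₀ = 0.01518 m
V₃ = V₁ · ln(z₃/z₀)/ln(z₁/z₀) = 8.5 × 9.5536/6.7977 = 11.9461 m/s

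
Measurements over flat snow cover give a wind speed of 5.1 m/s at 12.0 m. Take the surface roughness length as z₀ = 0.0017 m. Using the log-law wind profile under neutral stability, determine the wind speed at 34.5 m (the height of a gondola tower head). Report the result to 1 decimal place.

5.7 m/s

Log law: V(z) ∝ ln(z/z₀), so V₂/V₁ = ln(z₂/z₀) / ln(z₁/z₀).
ln(34.5/0.0017) = 9.9181, ln(12.0/0.0017) = 8.8620
V₂ = 5.1 × 9.9181/8.8620 = 5.1 × 1.1192 = 5.7077 m/s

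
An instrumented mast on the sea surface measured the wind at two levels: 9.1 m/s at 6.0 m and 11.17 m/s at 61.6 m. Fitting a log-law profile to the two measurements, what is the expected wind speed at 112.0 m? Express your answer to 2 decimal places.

11.70 m/s

Log law: V ∝ ln(z/z₀). From the pair, with r = V₁/V₂ = 0.81468,
ln z₀ = (ln z₁ − r·ln z₂)/(1 − r) = (1.7918 − 0.81468×4.1207)/0.18532 = -8.4464 → z₀ = 0.0002147 m
V₃ = V₁ · ln(z₃/z₀)/ln(z₁/z₀) = 9.1 × 13.1649/10.2382 = 11.7014 m/s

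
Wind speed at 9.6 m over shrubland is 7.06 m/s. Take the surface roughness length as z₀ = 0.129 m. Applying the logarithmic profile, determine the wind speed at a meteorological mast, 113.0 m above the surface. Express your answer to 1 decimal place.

11.1 m/s

Log law: V(z) ∝ ln(z/z₀), so V₂/V₁ = ln(z₂/z₀) / ln(z₁/z₀).
ln(113.0/0.129) = 6.7753, ln(9.6/0.129) = 4.3097
V₂ = 7.06 × 6.7753/4.3097 = 7.06 × 1.5721 = 11.0991 m/s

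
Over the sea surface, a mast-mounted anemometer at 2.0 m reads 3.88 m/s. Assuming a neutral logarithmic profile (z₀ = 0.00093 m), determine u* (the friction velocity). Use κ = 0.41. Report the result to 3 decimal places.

u* ≈ 0.207 m/s

Log law: V(z) = (u*/κ) · ln(z/z₀) ⇒ u* = κ · V / ln(z/z₀)
u* = 0.41 × 3.88 / ln(2.0/0.00093) = 0.41 × 3.88 / 7.6735
   = 1.5908 / 7.6735 = 0.2073 m/s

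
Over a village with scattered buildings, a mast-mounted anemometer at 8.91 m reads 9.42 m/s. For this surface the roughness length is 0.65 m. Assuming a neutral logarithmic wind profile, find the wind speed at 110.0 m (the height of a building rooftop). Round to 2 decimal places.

18.46 m/s

Log law: V(z) ∝ ln(z/z₀), so V₂/V₁ = ln(z₂/z₀) / ln(z₁/z₀).
ln(110.0/0.65) = 5.1313, ln(8.91/0.65) = 2.6180
V₂ = 9.42 × 5.1313/2.6180 = 9.42 × 1.9600 = 18.4634 m/s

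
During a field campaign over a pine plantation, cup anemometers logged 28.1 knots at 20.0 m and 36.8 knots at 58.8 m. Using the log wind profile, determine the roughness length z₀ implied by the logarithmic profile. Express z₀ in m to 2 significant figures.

Log law: V(z) ∝ ln(z/z₀). With r = V₁/V₂ = 28.1/36.8 = 0.76359,
r · ln(z₂/z₀) = ln(z₁/z₀) ⇒ ln z₀ = (ln z₁ − r·ln z₂)/(1 − r)
ln z₀ = (2.99573 − 0.76359×4.07414) / 0.23641 = -0.4874
z₀ = exp(-0.4874) = 0.6142 m

z₀ ≈ 0.61 m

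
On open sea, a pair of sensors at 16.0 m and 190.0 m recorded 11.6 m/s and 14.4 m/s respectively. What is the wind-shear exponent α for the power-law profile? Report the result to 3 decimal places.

Power law: V₂/V₁ = (z₂/z₁)^α ⇒ α = ln(V₂/V₁) / ln(z₂/z₁)
α = ln(14.4/11.6) / ln(190.0/16.0) = ln(1.2414) / ln(11.8750)
  = 0.21622 / 2.47444 = 0.08738

α ≈ 0.087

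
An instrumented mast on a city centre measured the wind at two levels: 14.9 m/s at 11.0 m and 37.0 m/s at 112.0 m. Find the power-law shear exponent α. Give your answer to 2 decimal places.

Power law: V₂/V₁ = (z₂/z₁)^α ⇒ α = ln(V₂/V₁) / ln(z₂/z₁)
α = ln(37.0/14.9) / ln(112.0/11.0) = ln(2.4832) / ln(10.1818)
  = 0.90956 / 2.32060 = 0.39195

α ≈ 0.39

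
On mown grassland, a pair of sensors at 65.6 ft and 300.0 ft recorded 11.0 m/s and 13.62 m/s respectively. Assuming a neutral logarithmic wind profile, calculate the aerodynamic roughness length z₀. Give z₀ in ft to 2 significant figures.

z₀ ≈ 0.11 ft

Log law: V(z) ∝ ln(z/z₀). With r = V₁/V₂ = 11.0/13.62 = 0.80764,
r · ln(z₂/z₀) = ln(z₁/z₀) ⇒ ln z₀ = (ln z₁ − r·ln z₂)/(1 − r)
ln z₀ = (4.18358 − 0.80764×5.70378) / 0.19236 = -2.1990
z₀ = exp(-2.1990) = 0.1109 ft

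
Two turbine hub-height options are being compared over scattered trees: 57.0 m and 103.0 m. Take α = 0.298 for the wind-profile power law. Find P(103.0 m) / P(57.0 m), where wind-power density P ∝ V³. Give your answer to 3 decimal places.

1.697

Speed ratio: V_B/V_A = (z_B/z_A)^α = (103.0/57.0)^0.298 = (1.8070)^0.298 = 1.19282
Power-density ratio: P_B/P_A = (V_B/V_A)³ = (1.19282)³ = 1.69717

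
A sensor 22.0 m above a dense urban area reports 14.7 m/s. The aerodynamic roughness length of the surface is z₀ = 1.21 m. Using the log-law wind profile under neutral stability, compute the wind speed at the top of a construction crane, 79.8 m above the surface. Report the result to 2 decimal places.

Log law: V(z) ∝ ln(z/z₀), so V₂/V₁ = ln(z₂/z₀) / ln(z₁/z₀).
ln(79.8/1.21) = 4.1889, ln(22.0/1.21) = 2.9004
V₂ = 14.7 × 4.1889/2.9004 = 14.7 × 1.4442 = 21.2303 m/s

21.23 m/s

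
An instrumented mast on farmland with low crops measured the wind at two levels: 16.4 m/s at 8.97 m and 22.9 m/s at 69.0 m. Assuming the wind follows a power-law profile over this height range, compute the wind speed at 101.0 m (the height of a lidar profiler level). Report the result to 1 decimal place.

24.4 m/s

First find α: α = ln(V₂/V₁)/ln(z₂/z₁) = ln(22.9/16.4)/ln(69.0/8.97) = 0.33386/2.04022 = 0.1636
Extrapolate from 69.0 m to 101.0 m: V₃ = 22.9 × (101.0/69.0)^0.1636 = 22.9 × 1.0643 = 24.3732 m/s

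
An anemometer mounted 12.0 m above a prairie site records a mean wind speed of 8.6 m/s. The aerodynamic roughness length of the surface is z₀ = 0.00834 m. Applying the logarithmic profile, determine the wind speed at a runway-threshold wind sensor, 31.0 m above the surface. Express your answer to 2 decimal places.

9.72 m/s

Log law: V(z) ∝ ln(z/z₀), so V₂/V₁ = ln(z₂/z₀) / ln(z₁/z₀).
ln(31.0/0.00834) = 8.2207, ln(12.0/0.00834) = 7.2716
V₂ = 8.6 × 8.2207/7.2716 = 8.6 × 1.1305 = 9.7225 m/s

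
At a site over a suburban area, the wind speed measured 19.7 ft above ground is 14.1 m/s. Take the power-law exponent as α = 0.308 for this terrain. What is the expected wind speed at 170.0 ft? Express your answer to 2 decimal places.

27.38 m/s

Power-law profile: V₂ = V₁ · (z₂/z₁)^α
V₂ = 14.1 × (170.0/19.7)^0.308 = 14.1 × (8.6294)^0.308
    = 14.1 × 1.9421 = 27.3843 m/s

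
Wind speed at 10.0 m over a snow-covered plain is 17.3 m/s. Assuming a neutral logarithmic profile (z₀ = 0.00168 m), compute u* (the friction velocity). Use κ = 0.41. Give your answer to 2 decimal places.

u* ≈ 0.82 m/s

Log law: V(z) = (u*/κ) · ln(z/z₀) ⇒ u* = κ · V / ln(z/z₀)
u* = 0.41 × 17.3 / ln(10.0/0.00168) = 0.41 × 17.3 / 8.6915
   = 7.0930 / 8.6915 = 0.8161 m/s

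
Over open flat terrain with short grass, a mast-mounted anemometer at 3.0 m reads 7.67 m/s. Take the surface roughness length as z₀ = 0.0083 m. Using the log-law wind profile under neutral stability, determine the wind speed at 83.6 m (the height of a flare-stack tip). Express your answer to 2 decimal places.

12.00 m/s

Log law: V(z) ∝ ln(z/z₀), so V₂/V₁ = ln(z₂/z₀) / ln(z₁/z₀).
ln(83.6/0.0083) = 9.2175, ln(3.0/0.0083) = 5.8901
V₂ = 7.67 × 9.2175/5.8901 = 7.67 × 1.5649 = 12.0029 m/s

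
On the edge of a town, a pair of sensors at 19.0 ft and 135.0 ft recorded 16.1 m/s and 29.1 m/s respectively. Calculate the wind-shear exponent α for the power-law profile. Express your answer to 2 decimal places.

Power law: V₂/V₁ = (z₂/z₁)^α ⇒ α = ln(V₂/V₁) / ln(z₂/z₁)
α = ln(29.1/16.1) / ln(135.0/19.0) = ln(1.8075) / ln(7.1053)
  = 0.59192 / 1.96084 = 0.30187

α ≈ 0.30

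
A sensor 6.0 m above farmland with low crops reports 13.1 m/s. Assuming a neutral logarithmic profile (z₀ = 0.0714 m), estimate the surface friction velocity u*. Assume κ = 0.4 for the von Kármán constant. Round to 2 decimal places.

u* ≈ 1.18 m/s

Log law: V(z) = (u*/κ) · ln(z/z₀) ⇒ u* = κ · V / ln(z/z₀)
u* = 0.4 × 13.1 / ln(6.0/0.0714) = 0.4 × 13.1 / 4.4312
   = 5.2400 / 4.4312 = 1.1825 m/s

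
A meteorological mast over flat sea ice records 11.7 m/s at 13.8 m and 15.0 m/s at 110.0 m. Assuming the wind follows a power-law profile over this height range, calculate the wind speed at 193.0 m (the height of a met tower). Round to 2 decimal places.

First find α: α = ln(V₂/V₁)/ln(z₂/z₁) = ln(15.0/11.7)/ln(110.0/13.8) = 0.24846/2.07581 = 0.1197
Extrapolate from 110.0 m to 193.0 m: V₃ = 15.0 × (193.0/110.0)^0.1197 = 15.0 × 1.0696 = 16.0441 m/s

16.04 m/s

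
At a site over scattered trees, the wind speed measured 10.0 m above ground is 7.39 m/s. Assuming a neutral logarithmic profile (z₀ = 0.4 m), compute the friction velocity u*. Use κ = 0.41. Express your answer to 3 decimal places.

u* ≈ 0.941 m/s

Log law: V(z) = (u*/κ) · ln(z/z₀) ⇒ u* = κ · V / ln(z/z₀)
u* = 0.41 × 7.39 / ln(10.0/0.4) = 0.41 × 7.39 / 3.2189
   = 3.0299 / 3.2189 = 0.9413 m/s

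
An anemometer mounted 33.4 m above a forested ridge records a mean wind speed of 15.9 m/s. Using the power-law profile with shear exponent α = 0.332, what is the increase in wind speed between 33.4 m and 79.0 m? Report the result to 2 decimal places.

5.26 m/s

Power law: V₂ = V₁ · (z₂/z₁)^α = 15.9 × (2.3653)^0.332 = 21.1605 m/s
ΔV = 21.1605 − 15.9 = 5.2605 m/s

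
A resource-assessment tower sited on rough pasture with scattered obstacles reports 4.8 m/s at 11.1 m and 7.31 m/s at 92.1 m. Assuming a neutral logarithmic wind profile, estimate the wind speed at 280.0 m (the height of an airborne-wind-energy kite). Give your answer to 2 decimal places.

Log law: V ∝ ln(z/z₀). From the pair, with r = V₁/V₂ = 0.65663,
ln z₀ = (ln z₁ − r·ln z₂)/(1 − r) = (2.4069 − 0.65663×4.5229)/0.34337 = -1.6395 → z₀ = 0.1941 m
V₃ = V₁ · ln(z₃/z₀)/ln(z₁/z₀) = 4.8 × 7.2742/4.0464 = 8.6290 m/s

8.63 m/s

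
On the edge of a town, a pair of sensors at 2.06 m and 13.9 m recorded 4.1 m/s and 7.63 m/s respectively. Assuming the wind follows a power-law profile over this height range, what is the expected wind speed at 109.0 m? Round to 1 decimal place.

First find α: α = ln(V₂/V₁)/ln(z₂/z₁) = ln(7.63/4.1)/ln(13.9/2.06) = 0.62110/1.90918 = 0.3253
Extrapolate from 13.9 m to 109.0 m: V₃ = 7.63 × (109.0/13.9)^0.3253 = 7.63 × 1.9542 = 14.9107 m/s

14.9 m/s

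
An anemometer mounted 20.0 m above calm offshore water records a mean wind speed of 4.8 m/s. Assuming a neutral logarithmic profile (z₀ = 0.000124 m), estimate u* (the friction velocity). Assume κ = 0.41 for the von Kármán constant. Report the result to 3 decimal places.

u* ≈ 0.164 m/s

Log law: V(z) = (u*/κ) · ln(z/z₀) ⇒ u* = κ · V / ln(z/z₀)
u* = 0.41 × 4.8 / ln(20.0/0.000124) = 0.41 × 4.8 / 11.9910
   = 1.9680 / 11.9910 = 0.1641 m/s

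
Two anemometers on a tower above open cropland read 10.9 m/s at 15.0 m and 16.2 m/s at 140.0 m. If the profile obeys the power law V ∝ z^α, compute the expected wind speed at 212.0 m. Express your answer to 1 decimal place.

First find α: α = ln(V₂/V₁)/ln(z₂/z₁) = ln(16.2/10.9)/ln(140.0/15.0) = 0.39625/2.23359 = 0.1774
Extrapolate from 140.0 m to 212.0 m: V₃ = 16.2 × (212.0/140.0)^0.1774 = 16.2 × 1.0764 = 17.4375 m/s

17.4 m/s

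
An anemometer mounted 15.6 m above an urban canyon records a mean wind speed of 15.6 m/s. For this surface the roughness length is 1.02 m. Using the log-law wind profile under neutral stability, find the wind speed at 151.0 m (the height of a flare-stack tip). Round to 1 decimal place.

28.6 m/s

Log law: V(z) ∝ ln(z/z₀), so V₂/V₁ = ln(z₂/z₀) / ln(z₁/z₀).
ln(151.0/1.02) = 4.9975, ln(15.6/1.02) = 2.7275
V₂ = 15.6 × 4.9975/2.7275 = 15.6 × 1.8323 = 28.5835 m/s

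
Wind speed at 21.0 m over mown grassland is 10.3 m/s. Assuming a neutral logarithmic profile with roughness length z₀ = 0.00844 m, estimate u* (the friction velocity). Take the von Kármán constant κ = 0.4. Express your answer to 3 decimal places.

u* ≈ 0.527 m/s

Log law: V(z) = (u*/κ) · ln(z/z₀) ⇒ u* = κ · V / ln(z/z₀)
u* = 0.4 × 10.3 / ln(21.0/0.00844) = 0.4 × 10.3 / 7.8193
   = 4.1200 / 7.8193 = 0.5269 m/s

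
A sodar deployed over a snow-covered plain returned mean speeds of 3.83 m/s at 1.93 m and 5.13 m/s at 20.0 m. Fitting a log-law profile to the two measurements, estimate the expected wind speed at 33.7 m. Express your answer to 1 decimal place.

5.4 m/s

Log law: V ∝ ln(z/z₀). From the pair, with r = V₁/V₂ = 0.74659,
ln z₀ = (ln z₁ − r·ln z₂)/(1 − r) = (0.6575 − 0.74659×2.9957)/0.25341 = -6.2312 → z₀ = 0.001967 m
V₃ = V₁ · ln(z₃/z₀)/ln(z₁/z₀) = 3.83 × 9.7487/6.8887 = 5.4201 m/s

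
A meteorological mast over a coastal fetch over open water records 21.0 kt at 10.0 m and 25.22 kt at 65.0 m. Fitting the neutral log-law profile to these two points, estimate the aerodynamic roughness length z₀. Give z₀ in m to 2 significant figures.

Log law: V(z) ∝ ln(z/z₀). With r = V₁/V₂ = 21.0/25.22 = 0.83267,
r · ln(z₂/z₀) = ln(z₁/z₀) ⇒ ln z₀ = (ln z₁ − r·ln z₂)/(1 − r)
ln z₀ = (2.30259 − 0.83267×4.17439) / 0.16733 = -7.0121
z₀ = exp(-7.0121) = 0.0009009 m

z₀ ≈ 0.00090 m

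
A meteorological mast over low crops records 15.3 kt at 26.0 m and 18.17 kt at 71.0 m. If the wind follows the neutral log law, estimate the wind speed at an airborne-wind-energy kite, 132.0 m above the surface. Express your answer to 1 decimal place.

19.9 kt

Log law: V ∝ ln(z/z₀). From the pair, with r = V₁/V₂ = 0.84205,
ln z₀ = (ln z₁ − r·ln z₂)/(1 − r) = (3.2581 − 0.84205×4.2627)/0.15795 = -2.0973 → z₀ = 0.1228 m
V₃ = V₁ · ln(z₃/z₀)/ln(z₁/z₀) = 15.3 × 6.9801/5.3554 = 19.9416 kt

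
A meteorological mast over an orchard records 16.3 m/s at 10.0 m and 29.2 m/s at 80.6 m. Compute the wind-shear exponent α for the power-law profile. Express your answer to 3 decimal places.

Power law: V₂/V₁ = (z₂/z₁)^α ⇒ α = ln(V₂/V₁) / ln(z₂/z₁)
α = ln(29.2/16.3) / ln(80.6/10.0) = ln(1.7914) / ln(8.0600)
  = 0.58300 / 2.08691 = 0.27936

α ≈ 0.279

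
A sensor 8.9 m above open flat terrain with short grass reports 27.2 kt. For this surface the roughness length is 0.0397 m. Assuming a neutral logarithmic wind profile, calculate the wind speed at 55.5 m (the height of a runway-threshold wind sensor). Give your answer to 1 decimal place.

36.4 kt

Log law: V(z) ∝ ln(z/z₀), so V₂/V₁ = ln(z₂/z₀) / ln(z₁/z₀).
ln(55.5/0.0397) = 7.2428, ln(8.9/0.0397) = 5.4125
V₂ = 27.2 × 7.2428/5.4125 = 27.2 × 1.3382 = 36.3982 kt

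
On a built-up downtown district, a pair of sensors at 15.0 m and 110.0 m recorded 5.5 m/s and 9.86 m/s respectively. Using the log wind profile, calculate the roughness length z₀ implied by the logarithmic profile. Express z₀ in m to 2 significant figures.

z₀ ≈ 1.2 m

Log law: V(z) ∝ ln(z/z₀). With r = V₁/V₂ = 5.5/9.86 = 0.55781,
r · ln(z₂/z₀) = ln(z₁/z₀) ⇒ ln z₀ = (ln z₁ − r·ln z₂)/(1 − r)
ln z₀ = (2.70805 − 0.55781×4.70048) / 0.44219 = 0.1947
z₀ = exp(0.1947) = 1.215 m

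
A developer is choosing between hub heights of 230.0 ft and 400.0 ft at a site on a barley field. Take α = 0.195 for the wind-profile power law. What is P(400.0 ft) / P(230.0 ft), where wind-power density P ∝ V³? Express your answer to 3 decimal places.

1.382

Speed ratio: V_B/V_A = (z_B/z_A)^α = (400.0/230.0)^0.195 = (1.7391)^0.195 = 1.11395
Power-density ratio: P_B/P_A = (V_B/V_A)³ = (1.11395)³ = 1.38227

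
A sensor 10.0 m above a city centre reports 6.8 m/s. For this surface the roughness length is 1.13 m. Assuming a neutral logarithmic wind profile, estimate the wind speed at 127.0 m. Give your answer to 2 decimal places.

14.73 m/s

Log law: V(z) ∝ ln(z/z₀), so V₂/V₁ = ln(z₂/z₀) / ln(z₁/z₀).
ln(127.0/1.13) = 4.7220, ln(10.0/1.13) = 2.1804
V₂ = 6.8 × 4.7220/2.1804 = 6.8 × 2.1657 = 14.7266 m/s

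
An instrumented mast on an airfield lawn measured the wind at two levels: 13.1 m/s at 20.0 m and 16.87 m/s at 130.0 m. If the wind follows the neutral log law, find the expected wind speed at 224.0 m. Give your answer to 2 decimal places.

Log law: V ∝ ln(z/z₀). From the pair, with r = V₁/V₂ = 0.77653,
ln z₀ = (ln z₁ − r·ln z₂)/(1 − r) = (2.9957 − 0.77653×4.8675)/0.22347 = -3.5084 → z₀ = 0.02994 m
V₃ = V₁ · ln(z₃/z₀)/ln(z₁/z₀) = 13.1 × 8.9201/6.5041 = 17.9659 m/s

17.97 m/s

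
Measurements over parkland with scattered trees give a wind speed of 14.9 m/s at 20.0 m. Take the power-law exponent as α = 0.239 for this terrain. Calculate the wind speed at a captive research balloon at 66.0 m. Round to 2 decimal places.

19.82 m/s

Power-law profile: V₂ = V₁ · (z₂/z₁)^α
V₂ = 14.9 × (66.0/20.0)^0.239 = 14.9 × (3.3000)^0.239
    = 14.9 × 1.3302 = 19.8203 m/s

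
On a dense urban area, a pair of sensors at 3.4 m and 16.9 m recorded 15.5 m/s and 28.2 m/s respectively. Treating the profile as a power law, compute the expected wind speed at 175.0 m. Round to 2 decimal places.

67.47 m/s

First find α: α = ln(V₂/V₁)/ln(z₂/z₁) = ln(28.2/15.5)/ln(16.9/3.4) = 0.59848/1.60354 = 0.3732
Extrapolate from 16.9 m to 175.0 m: V₃ = 28.2 × (175.0/16.9)^0.3732 = 28.2 × 2.3927 = 67.4730 m/s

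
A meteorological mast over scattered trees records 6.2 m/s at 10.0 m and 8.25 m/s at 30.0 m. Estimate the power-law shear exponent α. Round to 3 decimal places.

Power law: V₂/V₁ = (z₂/z₁)^α ⇒ α = ln(V₂/V₁) / ln(z₂/z₁)
α = ln(8.25/6.2) / ln(30.0/10.0) = ln(1.3306) / ln(3.0000)
  = 0.28566 / 1.09861 = 0.26002

α ≈ 0.260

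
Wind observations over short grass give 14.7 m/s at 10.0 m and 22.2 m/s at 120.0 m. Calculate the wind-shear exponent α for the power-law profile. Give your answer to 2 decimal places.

Power law: V₂/V₁ = (z₂/z₁)^α ⇒ α = ln(V₂/V₁) / ln(z₂/z₁)
α = ln(22.2/14.7) / ln(120.0/10.0) = ln(1.5102) / ln(12.0000)
  = 0.41224 / 2.48491 = 0.16590

α ≈ 0.17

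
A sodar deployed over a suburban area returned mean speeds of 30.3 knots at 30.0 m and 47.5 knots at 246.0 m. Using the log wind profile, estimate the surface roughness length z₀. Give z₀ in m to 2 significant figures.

Log law: V(z) ∝ ln(z/z₀). With r = V₁/V₂ = 30.3/47.5 = 0.63789,
r · ln(z₂/z₀) = ln(z₁/z₀) ⇒ ln z₀ = (ln z₁ − r·ln z₂)/(1 − r)
ln z₀ = (3.40120 − 0.63789×5.50533) / 0.36211 = -0.3055
z₀ = exp(-0.3055) = 0.7368 m

z₀ ≈ 0.74 m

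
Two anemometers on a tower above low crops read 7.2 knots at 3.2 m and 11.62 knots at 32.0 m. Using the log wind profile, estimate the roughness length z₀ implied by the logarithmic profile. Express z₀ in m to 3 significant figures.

Log law: V(z) ∝ ln(z/z₀). With r = V₁/V₂ = 7.2/11.62 = 0.61962,
r · ln(z₂/z₀) = ln(z₁/z₀) ⇒ ln z₀ = (ln z₁ − r·ln z₂)/(1 − r)
ln z₀ = (1.16315 − 0.61962×3.46574) / 0.38038 = -2.5877
z₀ = exp(-2.5877) = 0.07520 m

z₀ ≈ 0.0752 m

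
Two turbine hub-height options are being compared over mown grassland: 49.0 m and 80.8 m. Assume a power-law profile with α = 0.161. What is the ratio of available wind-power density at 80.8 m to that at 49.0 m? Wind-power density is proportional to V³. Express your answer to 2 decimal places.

Speed ratio: V_B/V_A = (z_B/z_A)^α = (80.8/49.0)^0.161 = (1.6490)^0.161 = 1.08386
Power-density ratio: P_B/P_A = (V_B/V_A)³ = (1.08386)³ = 1.27325

1.27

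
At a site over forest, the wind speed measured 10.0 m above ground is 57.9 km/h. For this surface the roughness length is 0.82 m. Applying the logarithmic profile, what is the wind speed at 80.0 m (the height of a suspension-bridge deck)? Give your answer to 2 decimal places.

106.04 km/h

Log law: V(z) ∝ ln(z/z₀), so V₂/V₁ = ln(z₂/z₀) / ln(z₁/z₀).
ln(80.0/0.82) = 4.5805, ln(10.0/0.82) = 2.5010
V₂ = 57.9 × 4.5805/2.5010 = 57.9 × 1.8314 = 106.0399 km/h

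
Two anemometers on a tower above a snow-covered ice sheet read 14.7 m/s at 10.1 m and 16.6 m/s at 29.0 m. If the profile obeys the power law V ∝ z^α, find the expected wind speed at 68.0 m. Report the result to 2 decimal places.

First find α: α = ln(V₂/V₁)/ln(z₂/z₁) = ln(16.6/14.7)/ln(29.0/10.1) = 0.12156/1.05476 = 0.1152
Extrapolate from 29.0 m to 68.0 m: V₃ = 16.6 × (68.0/29.0)^0.1152 = 16.6 × 1.1032 = 18.3131 m/s

18.31 m/s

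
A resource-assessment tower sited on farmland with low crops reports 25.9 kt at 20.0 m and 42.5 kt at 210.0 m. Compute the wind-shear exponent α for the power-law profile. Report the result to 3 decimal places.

Power law: V₂/V₁ = (z₂/z₁)^α ⇒ α = ln(V₂/V₁) / ln(z₂/z₁)
α = ln(42.5/25.9) / ln(210.0/20.0) = ln(1.6409) / ln(10.5000)
  = 0.49526 / 2.35138 = 0.21063

α ≈ 0.211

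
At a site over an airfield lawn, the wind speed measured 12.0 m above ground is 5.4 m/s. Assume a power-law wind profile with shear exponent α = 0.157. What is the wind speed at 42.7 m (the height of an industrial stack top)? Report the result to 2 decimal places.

Power-law profile: V₂ = V₁ · (z₂/z₁)^α
V₂ = 5.4 × (42.7/12.0)^0.157 = 5.4 × (3.5583)^0.157
    = 5.4 × 1.2205 = 6.5908 m/s

6.59 m/s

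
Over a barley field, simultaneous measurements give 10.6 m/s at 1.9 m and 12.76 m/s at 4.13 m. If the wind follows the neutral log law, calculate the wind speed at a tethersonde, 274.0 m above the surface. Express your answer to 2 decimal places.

Log law: V ∝ ln(z/z₀). From the pair, with r = V₁/V₂ = 0.83072,
ln z₀ = (ln z₁ − r·ln z₂)/(1 − r) = (0.6419 − 0.83072×1.4183)/0.16928 = -3.1684 → z₀ = 0.04207 m
V₃ = V₁ · ln(z₃/z₀)/ln(z₁/z₀) = 10.6 × 8.7815/3.8102 = 24.4300 m/s

24.43 m/s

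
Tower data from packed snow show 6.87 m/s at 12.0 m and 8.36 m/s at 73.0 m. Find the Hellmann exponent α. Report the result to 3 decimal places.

Power law: V₂/V₁ = (z₂/z₁)^α ⇒ α = ln(V₂/V₁) / ln(z₂/z₁)
α = ln(8.36/6.87) / ln(73.0/12.0) = ln(1.2169) / ln(6.0833)
  = 0.19629 / 1.80555 = 0.10872

α ≈ 0.109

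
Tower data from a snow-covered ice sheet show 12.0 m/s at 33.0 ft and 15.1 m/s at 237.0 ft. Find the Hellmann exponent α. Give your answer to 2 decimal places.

α ≈ 0.12

Power law: V₂/V₁ = (z₂/z₁)^α ⇒ α = ln(V₂/V₁) / ln(z₂/z₁)
α = ln(15.1/12.0) / ln(237.0/33.0) = ln(1.2583) / ln(7.1818)
  = 0.22979 / 1.97155 = 0.11655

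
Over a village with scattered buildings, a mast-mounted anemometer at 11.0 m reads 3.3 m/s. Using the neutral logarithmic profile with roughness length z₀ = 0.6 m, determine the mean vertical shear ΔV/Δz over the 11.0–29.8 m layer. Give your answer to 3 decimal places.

Log law: V₂ = V₁ · ln(z₂/z₀)/ln(z₁/z₀) = 3.3 × 3.9053/2.9087 = 4.4307 m/s
ΔV/Δz = (4.4307 − 3.3)/(29.8 − 11.0) = 1.1307/18.8000 = 0.06014 m/s/m

0.060 m/s/m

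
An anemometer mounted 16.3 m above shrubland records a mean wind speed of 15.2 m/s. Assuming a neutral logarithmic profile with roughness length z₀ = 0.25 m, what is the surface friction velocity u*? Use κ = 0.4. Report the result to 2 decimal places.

u* ≈ 1.46 m/s

Log law: V(z) = (u*/κ) · ln(z/z₀) ⇒ u* = κ · V / ln(z/z₀)
u* = 0.4 × 15.2 / ln(16.3/0.25) = 0.4 × 15.2 / 4.1775
   = 6.0800 / 4.1775 = 1.4554 m/s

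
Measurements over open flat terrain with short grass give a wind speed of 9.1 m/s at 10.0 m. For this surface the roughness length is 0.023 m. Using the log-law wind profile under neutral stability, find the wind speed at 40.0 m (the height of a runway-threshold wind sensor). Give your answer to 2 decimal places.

11.18 m/s

Log law: V(z) ∝ ln(z/z₀), so V₂/V₁ = ln(z₂/z₀) / ln(z₁/z₀).
ln(40.0/0.023) = 7.4611, ln(10.0/0.023) = 6.0748
V₂ = 9.1 × 7.4611/6.0748 = 9.1 × 1.2282 = 11.1766 m/s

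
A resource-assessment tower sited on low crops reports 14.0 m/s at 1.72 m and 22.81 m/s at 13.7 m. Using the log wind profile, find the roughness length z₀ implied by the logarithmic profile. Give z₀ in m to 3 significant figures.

Log law: V(z) ∝ ln(z/z₀). With r = V₁/V₂ = 14.0/22.81 = 0.61377,
r · ln(z₂/z₀) = ln(z₁/z₀) ⇒ ln z₀ = (ln z₁ − r·ln z₂)/(1 − r)
ln z₀ = (0.54232 − 0.61377×2.61740) / 0.38623 = -2.7552
z₀ = exp(-2.7552) = 0.06360 m

z₀ ≈ 0.0636 m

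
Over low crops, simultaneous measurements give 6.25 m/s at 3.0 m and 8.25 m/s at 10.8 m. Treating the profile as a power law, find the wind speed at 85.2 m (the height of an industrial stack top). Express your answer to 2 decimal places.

First find α: α = ln(V₂/V₁)/ln(z₂/z₁) = ln(8.25/6.25)/ln(10.8/3.0) = 0.27763/1.28093 = 0.2167
Extrapolate from 10.8 m to 85.2 m: V₃ = 8.25 × (85.2/10.8)^0.2167 = 8.25 × 1.5647 = 12.9085 m/s

12.91 m/s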